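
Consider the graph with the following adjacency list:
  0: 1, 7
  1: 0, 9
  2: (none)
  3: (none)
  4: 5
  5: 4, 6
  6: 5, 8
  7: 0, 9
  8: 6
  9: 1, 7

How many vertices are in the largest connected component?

4

3 is isolated — a component by itself.
2 is isolated — a component by itself.
Starting from 0 we can reach 0, 1, 7, 9. That is one component of size 4.
Starting from 4 we can reach 4, 5, 6, 8. That is one component of size 4.
The largest has 4 vertices.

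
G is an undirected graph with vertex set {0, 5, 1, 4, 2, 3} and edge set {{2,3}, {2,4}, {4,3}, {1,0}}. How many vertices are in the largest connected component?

5 is isolated — a component by itself.
Starting from 0 we can reach 0, 1. That is one component of size 2.
Starting from 2 we can reach 2, 3, 4. That is one component of size 3.
The largest has 3 vertices.

3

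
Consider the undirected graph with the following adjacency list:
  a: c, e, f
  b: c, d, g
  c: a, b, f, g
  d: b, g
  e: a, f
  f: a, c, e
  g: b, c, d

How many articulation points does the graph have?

1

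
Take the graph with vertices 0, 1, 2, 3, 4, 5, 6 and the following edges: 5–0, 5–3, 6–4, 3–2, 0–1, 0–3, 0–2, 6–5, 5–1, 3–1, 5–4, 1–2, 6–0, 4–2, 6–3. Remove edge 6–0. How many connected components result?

6 and 0 are still connected via 6-5-0, so the component count stays at 1.

1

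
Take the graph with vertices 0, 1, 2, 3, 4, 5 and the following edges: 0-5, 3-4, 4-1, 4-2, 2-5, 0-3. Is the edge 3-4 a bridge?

No

After removing 3-4, the path 3-0-5-2-4 still connects them, so the edge is not a bridge.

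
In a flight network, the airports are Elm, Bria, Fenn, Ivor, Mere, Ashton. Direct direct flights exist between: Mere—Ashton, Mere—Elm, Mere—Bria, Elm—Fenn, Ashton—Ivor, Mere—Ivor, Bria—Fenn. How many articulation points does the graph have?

Removing Mere increases the component count from 1 to 2, so Mere is a cut vertex.
By contrast removing Bria leaves 1 component; it is not a cut vertex. No other vertex is a cut vertex either.

1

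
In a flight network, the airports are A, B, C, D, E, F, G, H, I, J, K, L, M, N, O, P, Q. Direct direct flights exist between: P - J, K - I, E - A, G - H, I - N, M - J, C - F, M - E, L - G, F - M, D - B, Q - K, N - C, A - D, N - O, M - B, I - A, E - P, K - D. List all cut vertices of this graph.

G, K, N

Removing G increases the component count from 2 to 3, so G is a cut vertex.
Removing K increases the component count from 2 to 3, so K is a cut vertex.
Removing N increases the component count from 2 to 3, so N is a cut vertex.
By contrast removing C leaves 2 components; it is not a cut vertex. No other vertex is a cut vertex either.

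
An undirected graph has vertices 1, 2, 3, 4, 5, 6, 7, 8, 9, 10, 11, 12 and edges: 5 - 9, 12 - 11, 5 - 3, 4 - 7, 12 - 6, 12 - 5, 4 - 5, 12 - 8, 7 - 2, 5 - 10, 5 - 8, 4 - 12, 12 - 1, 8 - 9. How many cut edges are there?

7

The edges on the cycle 12-5-9-8-12 are not bridges since each lies on that cycle.
But removing 12 - 6 disconnects 12 from 6; removing 3 - 5 disconnects 3 from 5; removing 12 - 11 disconnects 12 from 11; removing 10 - 5 disconnects 10 from 5 — these are bridges.
In total 7 edges are bridges.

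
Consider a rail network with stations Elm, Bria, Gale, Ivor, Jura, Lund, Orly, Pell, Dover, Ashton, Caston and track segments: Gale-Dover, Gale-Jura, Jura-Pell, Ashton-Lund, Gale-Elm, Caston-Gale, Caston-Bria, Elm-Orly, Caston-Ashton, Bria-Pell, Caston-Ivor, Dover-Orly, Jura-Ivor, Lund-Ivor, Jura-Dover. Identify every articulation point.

none

Removing Pell, for instance, still leaves 1 component. No single vertex removal increases the component count — the graph has no articulation points.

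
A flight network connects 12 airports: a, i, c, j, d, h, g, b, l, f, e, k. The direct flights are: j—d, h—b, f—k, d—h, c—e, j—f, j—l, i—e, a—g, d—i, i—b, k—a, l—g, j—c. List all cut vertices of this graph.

Removing j increases the component count from 1 to 2, so j is a cut vertex.
By contrast removing e leaves 1 component; it is not a cut vertex. No other vertex is a cut vertex either.

j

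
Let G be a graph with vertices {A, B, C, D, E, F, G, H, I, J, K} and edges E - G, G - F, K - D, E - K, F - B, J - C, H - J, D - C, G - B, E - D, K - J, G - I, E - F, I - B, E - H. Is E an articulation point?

Yes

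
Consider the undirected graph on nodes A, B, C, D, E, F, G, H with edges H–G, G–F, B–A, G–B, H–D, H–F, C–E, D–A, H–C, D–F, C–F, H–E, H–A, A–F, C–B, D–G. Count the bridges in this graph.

The edges on the cycle H-C-B-A-D-H are not bridges since each lies on that cycle.
Every edge lies on some cycle, so there are no bridges.

0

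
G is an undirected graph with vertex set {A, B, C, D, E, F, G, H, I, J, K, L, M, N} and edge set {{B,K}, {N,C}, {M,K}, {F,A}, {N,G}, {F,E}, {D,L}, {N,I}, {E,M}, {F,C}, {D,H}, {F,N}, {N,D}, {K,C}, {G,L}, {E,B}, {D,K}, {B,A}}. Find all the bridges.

D-H, I-N

The edges on the cycle F-N-D-K-B-E-F are not bridges since each lies on that cycle.
But removing I–N disconnects I from N; removing H–D disconnects H from D — these are bridges.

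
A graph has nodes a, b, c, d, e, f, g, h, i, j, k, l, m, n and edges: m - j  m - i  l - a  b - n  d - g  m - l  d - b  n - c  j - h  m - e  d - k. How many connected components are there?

3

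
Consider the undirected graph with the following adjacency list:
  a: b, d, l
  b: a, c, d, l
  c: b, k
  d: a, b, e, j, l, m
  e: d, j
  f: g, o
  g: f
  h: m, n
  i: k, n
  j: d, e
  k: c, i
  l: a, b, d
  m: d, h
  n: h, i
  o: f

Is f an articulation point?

Yes

Deleting f raises the number of components from 2 to 3, so f is a cut vertex.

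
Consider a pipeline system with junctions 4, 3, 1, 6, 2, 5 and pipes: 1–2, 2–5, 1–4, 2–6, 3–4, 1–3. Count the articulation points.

Removing 1 increases the component count from 1 to 2, so 1 is a cut vertex.
Removing 2 increases the component count from 1 to 3, so 2 is a cut vertex.
By contrast removing 3 leaves 1 component; it is not a cut vertex. No other vertex is a cut vertex either.

2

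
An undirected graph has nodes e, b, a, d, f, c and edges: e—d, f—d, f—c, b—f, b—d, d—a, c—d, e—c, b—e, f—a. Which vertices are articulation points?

Removing b, for instance, still leaves 1 component. No single vertex removal increases the component count — the graph has no articulation points.

none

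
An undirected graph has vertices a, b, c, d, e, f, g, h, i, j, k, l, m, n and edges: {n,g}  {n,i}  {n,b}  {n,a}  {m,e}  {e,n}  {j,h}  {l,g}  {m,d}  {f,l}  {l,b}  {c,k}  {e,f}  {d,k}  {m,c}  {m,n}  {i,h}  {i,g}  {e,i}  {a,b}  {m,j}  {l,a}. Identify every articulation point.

m

Removing m increases the component count from 1 to 2, so m is a cut vertex.
By contrast removing a leaves 1 component; it is not a cut vertex. No other vertex is a cut vertex either.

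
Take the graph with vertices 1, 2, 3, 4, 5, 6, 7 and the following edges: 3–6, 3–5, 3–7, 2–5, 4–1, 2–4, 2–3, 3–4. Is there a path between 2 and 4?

Yes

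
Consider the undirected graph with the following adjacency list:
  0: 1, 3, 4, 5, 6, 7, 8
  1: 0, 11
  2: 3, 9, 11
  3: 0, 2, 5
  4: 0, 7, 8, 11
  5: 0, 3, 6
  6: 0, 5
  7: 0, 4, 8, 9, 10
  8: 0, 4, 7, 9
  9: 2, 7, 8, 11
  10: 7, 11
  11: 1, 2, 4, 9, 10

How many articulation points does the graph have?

0

Removing 10, for instance, still leaves 1 component. No single vertex removal increases the component count — the graph has no articulation points.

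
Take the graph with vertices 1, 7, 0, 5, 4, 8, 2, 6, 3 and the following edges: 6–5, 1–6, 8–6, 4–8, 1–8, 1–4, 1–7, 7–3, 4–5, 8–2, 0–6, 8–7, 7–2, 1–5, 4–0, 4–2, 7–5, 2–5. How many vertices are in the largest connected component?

Starting from 0 we can reach 0, 1, 2, 3, 4, 5, 6, 7, 8. That is one component of size 9.
The largest has 9 vertices.

9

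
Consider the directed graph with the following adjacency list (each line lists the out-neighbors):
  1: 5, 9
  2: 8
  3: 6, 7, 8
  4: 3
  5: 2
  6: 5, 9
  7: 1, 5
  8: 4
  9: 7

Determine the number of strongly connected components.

{1, 2, 3, 4, 5, 6, 7, 8, 9} are all mutually reachable — one SCC of size 9.
That gives 1 strongly connected component.

1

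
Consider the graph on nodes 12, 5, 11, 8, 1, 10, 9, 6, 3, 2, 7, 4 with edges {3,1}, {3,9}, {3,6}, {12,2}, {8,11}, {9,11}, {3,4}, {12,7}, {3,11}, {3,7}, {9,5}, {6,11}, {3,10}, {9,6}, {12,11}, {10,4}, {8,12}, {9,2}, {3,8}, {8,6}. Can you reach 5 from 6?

Yes

From 6 we can reach 1, 2, 3, 4, 5, 6, 7, 8, 9, 10, 11, 12, which includes 5.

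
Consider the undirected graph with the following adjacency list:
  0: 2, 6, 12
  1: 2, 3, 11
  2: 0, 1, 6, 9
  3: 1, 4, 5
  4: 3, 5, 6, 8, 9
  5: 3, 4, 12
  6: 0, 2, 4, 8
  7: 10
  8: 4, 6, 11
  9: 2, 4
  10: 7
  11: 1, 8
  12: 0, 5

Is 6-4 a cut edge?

No

After removing 6-4, the path 6-8-4 still connects them, so the edge is not a bridge.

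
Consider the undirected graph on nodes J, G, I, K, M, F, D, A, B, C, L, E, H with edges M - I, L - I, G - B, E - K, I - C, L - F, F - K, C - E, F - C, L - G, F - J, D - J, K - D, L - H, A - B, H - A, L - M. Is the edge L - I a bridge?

No

After removing L - I, the path L-M-I still connects them, so the edge is not a bridge.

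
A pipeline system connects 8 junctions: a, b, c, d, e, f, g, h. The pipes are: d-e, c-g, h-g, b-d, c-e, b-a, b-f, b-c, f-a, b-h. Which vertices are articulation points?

b

Removing b increases the component count from 1 to 2, so b is a cut vertex.
By contrast removing a leaves 1 component; it is not a cut vertex. No other vertex is a cut vertex either.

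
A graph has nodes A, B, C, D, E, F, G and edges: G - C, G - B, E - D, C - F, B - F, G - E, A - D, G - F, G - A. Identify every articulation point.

G

Removing G increases the component count from 1 to 2, so G is a cut vertex.
By contrast removing A leaves 1 component; it is not a cut vertex. No other vertex is a cut vertex either.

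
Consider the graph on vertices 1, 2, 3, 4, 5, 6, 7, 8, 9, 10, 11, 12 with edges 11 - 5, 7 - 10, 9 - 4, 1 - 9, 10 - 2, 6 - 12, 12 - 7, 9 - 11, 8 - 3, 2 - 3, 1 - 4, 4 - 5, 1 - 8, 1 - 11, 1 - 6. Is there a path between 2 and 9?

Yes

From 2 we can reach 1, 2, 3, 4, 5, 6, 7, 8, 9, 10, 11, 12, which includes 9.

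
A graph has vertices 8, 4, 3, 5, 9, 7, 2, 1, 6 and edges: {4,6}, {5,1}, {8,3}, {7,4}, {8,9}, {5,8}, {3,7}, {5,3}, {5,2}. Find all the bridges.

The edges on the cycle 5-8-3-5 are not bridges since each lies on that cycle.
But removing 4–6 disconnects 4 from 6; removing 3–7 disconnects 3 from 7; removing 5–1 disconnects 5 from 1; removing 7–4 disconnects 7 from 4 — these are bridges.
In total 6 edges are bridges.

1-5, 2-5, 3-7, 4-6, 4-7, 8-9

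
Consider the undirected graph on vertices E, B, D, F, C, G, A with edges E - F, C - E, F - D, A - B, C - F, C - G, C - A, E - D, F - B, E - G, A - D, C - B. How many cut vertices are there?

0

Removing E, for instance, still leaves 1 component. No single vertex removal increases the component count — the graph has no articulation points.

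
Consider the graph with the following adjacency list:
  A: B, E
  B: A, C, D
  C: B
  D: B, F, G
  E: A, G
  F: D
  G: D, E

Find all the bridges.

B-C, D-F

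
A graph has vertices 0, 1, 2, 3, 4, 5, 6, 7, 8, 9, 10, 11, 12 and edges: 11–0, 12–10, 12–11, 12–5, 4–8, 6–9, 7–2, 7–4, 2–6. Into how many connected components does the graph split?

3 is isolated — a component by itself.
1 is isolated — a component by itself.
Starting from 0 we can reach 0, 5, 10, 11, 12. That is one component of size 5.
Starting from 2 we can reach 2, 4, 6, 7, 8, 9. That is one component of size 6.
Total: 4 components.

4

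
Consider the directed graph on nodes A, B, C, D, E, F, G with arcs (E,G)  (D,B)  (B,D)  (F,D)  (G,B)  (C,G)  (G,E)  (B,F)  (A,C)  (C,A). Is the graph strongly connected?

No

There is no directed path from F to C, so the graph is not strongly connected.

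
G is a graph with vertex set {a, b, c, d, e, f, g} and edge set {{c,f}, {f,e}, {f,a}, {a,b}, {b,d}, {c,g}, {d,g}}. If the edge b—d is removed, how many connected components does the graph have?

1

b and d are still connected via b-a-f-c-g-d, so the component count stays at 1.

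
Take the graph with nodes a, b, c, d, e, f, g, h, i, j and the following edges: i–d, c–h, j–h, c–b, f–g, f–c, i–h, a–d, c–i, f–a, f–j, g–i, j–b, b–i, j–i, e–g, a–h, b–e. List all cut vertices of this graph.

none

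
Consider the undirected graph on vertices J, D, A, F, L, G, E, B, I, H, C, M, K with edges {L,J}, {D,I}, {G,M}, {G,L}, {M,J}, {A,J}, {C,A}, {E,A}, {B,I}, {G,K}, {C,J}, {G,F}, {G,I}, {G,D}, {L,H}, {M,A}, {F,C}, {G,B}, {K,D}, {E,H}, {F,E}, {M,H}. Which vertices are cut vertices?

Removing G increases the component count from 1 to 2, so G is a cut vertex.
By contrast removing B leaves 1 component; it is not a cut vertex. No other vertex is a cut vertex either.

G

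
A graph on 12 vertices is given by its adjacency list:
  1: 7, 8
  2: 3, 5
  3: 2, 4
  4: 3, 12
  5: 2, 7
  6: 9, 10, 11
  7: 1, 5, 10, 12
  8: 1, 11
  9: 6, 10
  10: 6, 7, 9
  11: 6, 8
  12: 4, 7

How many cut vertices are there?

1

Removing 7 increases the component count from 1 to 2, so 7 is a cut vertex.
By contrast removing 3 leaves 1 component; it is not a cut vertex. No other vertex is a cut vertex either.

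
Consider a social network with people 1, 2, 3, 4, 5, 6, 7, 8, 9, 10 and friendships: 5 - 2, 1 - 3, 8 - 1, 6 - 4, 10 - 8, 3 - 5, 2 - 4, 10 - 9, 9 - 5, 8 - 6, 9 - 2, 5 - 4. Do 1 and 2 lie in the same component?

From 1 we can reach 1, 2, 3, 4, 5, 6, 8, 9, 10, which includes 2.

Yes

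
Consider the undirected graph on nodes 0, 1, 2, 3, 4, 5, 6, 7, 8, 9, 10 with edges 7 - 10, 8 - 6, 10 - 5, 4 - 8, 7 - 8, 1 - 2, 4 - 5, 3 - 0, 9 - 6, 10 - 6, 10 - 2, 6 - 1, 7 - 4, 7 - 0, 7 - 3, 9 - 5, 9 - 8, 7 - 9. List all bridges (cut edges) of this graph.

none

The edges on the cycle 7-3-0-7 are not bridges since each lies on that cycle.
Every edge lies on some cycle, so there are no bridges.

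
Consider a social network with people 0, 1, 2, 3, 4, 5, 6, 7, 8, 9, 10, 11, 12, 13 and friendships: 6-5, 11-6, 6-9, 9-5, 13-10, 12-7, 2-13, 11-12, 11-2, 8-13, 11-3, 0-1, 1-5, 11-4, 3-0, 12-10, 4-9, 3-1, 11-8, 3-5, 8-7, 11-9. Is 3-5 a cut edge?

No

After removing 3-5, the path 3-1-5 still connects them, so the edge is not a bridge.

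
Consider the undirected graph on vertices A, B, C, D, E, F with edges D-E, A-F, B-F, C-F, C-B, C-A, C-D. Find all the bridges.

C-D, D-E

The edges on the cycle C-B-F-A-C are not bridges since each lies on that cycle.
But removing D-E disconnects D from E; removing D-C disconnects D from C — these are bridges.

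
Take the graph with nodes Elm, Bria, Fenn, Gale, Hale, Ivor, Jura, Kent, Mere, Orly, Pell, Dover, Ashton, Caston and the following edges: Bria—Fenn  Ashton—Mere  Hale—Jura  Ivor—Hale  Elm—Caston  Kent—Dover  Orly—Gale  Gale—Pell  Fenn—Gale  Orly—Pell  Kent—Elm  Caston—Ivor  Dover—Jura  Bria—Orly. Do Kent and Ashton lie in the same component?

No

The component containing Kent is {Elm, Hale, Ivor, Jura, Kent, Dover, Caston}, and Ashton is not in it.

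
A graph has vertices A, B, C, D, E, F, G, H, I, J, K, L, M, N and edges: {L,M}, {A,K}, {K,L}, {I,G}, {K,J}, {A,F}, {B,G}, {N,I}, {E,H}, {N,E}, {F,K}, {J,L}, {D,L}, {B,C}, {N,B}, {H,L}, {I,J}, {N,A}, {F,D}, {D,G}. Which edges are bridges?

B-C, L-M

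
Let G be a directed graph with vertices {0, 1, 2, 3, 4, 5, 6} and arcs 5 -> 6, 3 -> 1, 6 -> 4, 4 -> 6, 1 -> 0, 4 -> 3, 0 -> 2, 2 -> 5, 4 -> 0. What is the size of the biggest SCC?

7

{0, 1, 2, 3, 4, 5, 6} are all mutually reachable — one SCC of size 7.
The largest has 7 vertices.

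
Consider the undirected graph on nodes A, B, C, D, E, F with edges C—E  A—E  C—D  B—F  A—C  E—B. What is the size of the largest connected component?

6

Starting from A we can reach A, B, C, D, E, F. That is one component of size 6.
The largest has 6 vertices.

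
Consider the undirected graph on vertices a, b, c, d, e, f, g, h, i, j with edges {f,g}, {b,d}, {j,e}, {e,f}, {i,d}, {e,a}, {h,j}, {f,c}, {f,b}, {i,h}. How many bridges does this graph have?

3

The edges on the cycle i-h-j-e-f-b-d-i are not bridges since each lies on that cycle.
But removing a - e disconnects a from e; removing c - f disconnects c from f; removing f - g disconnects f from g — these are bridges.
That makes 3 bridges.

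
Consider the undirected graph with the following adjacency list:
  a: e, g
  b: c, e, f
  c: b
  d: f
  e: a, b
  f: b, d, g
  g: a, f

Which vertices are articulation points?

Removing b increases the component count from 1 to 2, so b is a cut vertex.
Removing f increases the component count from 1 to 2, so f is a cut vertex.
By contrast removing d leaves 1 component; it is not a cut vertex. No other vertex is a cut vertex either.

b, f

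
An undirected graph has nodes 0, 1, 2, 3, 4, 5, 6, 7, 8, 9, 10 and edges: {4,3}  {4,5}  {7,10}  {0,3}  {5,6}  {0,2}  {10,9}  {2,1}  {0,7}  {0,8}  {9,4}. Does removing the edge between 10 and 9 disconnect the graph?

No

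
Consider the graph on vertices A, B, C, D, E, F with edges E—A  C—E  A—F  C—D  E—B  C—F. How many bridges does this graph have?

The edges on the cycle C-E-A-F-C are not bridges since each lies on that cycle.
But removing E—B disconnects E from B; removing C—D disconnects C from D — these are bridges.
That makes 2 bridges.

2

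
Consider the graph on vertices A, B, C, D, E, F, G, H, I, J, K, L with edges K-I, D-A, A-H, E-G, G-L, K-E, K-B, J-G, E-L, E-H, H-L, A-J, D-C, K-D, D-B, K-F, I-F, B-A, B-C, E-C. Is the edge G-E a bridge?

No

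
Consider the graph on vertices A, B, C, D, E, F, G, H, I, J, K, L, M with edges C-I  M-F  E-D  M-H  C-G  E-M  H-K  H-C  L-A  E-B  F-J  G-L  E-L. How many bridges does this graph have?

The edges on the cycle E-M-H-C-G-L-E are not bridges since each lies on that cycle.
But removing A-L disconnects A from L; removing H-K disconnects H from K; removing M-F disconnects M from F; removing I-C disconnects I from C — these are bridges.
In total 7 edges are bridges.

7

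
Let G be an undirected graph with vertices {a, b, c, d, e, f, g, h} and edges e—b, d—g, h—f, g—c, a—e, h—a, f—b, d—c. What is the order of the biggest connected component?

Starting from c we can reach c, d, g. That is one component of size 3.
Starting from a we can reach a, b, e, f, h. That is one component of size 5.
The largest has 5 vertices.

5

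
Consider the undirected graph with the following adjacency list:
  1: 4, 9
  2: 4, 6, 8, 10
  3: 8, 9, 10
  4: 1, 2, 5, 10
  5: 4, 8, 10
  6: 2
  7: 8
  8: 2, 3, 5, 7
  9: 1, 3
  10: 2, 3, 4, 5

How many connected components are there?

1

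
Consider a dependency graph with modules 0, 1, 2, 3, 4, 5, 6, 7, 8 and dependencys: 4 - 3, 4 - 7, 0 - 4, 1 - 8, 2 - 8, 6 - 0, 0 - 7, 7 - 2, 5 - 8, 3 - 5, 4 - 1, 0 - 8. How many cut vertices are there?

1

Removing 0 increases the component count from 1 to 2, so 0 is a cut vertex.
By contrast removing 4 leaves 1 component; it is not a cut vertex. No other vertex is a cut vertex either.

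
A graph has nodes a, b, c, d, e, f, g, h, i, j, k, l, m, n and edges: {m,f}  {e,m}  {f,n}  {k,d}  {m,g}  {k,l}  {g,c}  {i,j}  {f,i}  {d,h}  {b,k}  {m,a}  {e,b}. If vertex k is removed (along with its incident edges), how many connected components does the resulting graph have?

3

With k gone, the remaining components are: {l}; {d, h}; {a, b, c, e, f, g, i, j, m, n}.
That is 3 components.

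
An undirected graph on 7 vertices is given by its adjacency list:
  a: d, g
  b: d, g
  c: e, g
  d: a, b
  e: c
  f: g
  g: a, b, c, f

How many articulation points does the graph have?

Removing c increases the component count from 1 to 2, so c is a cut vertex.
Removing g increases the component count from 1 to 3, so g is a cut vertex.
By contrast removing f leaves 1 component; it is not a cut vertex. No other vertex is a cut vertex either.

2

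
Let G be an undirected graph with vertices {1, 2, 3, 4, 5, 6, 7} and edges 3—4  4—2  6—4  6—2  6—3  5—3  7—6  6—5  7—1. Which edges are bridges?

The edges on the cycle 6-5-3-6 are not bridges since each lies on that cycle.
But removing 7—6 disconnects 7 from 6; removing 7—1 disconnects 7 from 1 — these are bridges.

1-7, 6-7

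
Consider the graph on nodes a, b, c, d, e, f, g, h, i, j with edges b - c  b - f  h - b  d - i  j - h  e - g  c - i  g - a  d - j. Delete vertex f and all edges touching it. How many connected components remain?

2

With f gone, the remaining components are: {a, e, g}; {b, c, d, h, i, j}.
That is 2 components.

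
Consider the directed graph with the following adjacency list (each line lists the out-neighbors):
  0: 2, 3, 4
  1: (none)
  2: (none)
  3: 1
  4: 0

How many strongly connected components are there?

{0, 4} are all mutually reachable — one SCC of size 2.
{1} is an SCC by itself.
{3} is an SCC by itself.
{2} is an SCC by itself.
That gives 4 strongly connected components.

4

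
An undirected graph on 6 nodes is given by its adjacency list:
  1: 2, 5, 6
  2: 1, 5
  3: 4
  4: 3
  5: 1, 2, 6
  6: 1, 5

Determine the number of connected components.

Starting from 3 we can reach 3, 4. That is one component of size 2.
Starting from 1 we can reach 1, 2, 5, 6. That is one component of size 4.
Total: 2 components.

2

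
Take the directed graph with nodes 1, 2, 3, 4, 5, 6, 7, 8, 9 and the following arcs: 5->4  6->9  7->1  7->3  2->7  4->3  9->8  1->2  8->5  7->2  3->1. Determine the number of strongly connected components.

6

{1, 2, 3, 7} are all mutually reachable — one SCC of size 4.
{9} is an SCC by itself.
{6} is an SCC by itself.
{5} is an SCC by itself.
{4} is an SCC by itself.
(and 1 more singleton SCC)
That gives 6 strongly connected components.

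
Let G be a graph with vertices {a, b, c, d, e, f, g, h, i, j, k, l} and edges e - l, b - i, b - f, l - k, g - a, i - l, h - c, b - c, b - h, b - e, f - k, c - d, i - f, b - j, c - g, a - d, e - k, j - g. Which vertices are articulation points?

Removing b increases the component count from 1 to 2, so b is a cut vertex.
By contrast removing c leaves 1 component; it is not a cut vertex. No other vertex is a cut vertex either.

b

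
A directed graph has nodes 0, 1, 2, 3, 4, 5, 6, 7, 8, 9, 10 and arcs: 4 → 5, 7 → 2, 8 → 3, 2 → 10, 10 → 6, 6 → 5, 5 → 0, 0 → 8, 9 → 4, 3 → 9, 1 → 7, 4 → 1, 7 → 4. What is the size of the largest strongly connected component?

11

{0, 1, 2, 3, 4, 5, 6, 7, 8, 9, 10} are all mutually reachable — one SCC of size 11.
The largest has 11 vertices.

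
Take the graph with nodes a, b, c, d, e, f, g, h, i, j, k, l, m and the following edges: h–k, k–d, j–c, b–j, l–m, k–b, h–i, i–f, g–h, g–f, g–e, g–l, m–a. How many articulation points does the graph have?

7

Removing b increases the component count from 1 to 2, so b is a cut vertex.
Removing g increases the component count from 1 to 3, so g is a cut vertex.
Removing h increases the component count from 1 to 2, so h is a cut vertex.
Likewise j, k, l, m are cut vertices.
By contrast removing d leaves 1 component; it is not a cut vertex. No other vertex is a cut vertex either.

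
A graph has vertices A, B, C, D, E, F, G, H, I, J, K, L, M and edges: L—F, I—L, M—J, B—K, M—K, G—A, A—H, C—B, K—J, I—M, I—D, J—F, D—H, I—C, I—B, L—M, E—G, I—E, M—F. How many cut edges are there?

The edges on the cycle I-E-G-A-H-D-I are not bridges since each lies on that cycle.
Every edge lies on some cycle, so there are no bridges.

0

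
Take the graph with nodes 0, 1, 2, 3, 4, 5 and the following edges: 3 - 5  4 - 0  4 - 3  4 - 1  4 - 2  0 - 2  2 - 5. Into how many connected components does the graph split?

Starting from 0 we can reach 0, 1, 2, 3, 4, 5. That is one component of size 6.
Total: 1 component.

1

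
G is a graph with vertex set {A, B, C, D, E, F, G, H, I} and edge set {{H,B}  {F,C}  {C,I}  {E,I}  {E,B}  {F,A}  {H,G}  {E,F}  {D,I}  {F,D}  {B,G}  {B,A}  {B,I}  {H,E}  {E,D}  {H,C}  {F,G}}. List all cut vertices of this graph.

Removing G, for instance, still leaves 1 component. No single vertex removal increases the component count — the graph has no articulation points.

none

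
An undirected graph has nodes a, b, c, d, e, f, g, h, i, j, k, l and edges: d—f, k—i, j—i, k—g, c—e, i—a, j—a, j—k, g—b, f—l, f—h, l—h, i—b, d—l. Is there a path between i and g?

Yes

From i we can reach a, b, g, i, j, k, which includes g.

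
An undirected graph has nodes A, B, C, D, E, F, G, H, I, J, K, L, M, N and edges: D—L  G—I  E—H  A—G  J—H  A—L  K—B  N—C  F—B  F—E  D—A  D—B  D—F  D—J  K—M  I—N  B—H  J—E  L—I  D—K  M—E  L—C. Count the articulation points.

1

Removing D increases the component count from 1 to 2, so D is a cut vertex.
By contrast removing J leaves 1 component; it is not a cut vertex. No other vertex is a cut vertex either.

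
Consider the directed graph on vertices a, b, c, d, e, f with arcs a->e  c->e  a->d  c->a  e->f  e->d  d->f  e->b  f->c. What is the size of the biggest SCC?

{a, c, d, e, f} are all mutually reachable — one SCC of size 5.
{b} is an SCC by itself.
The largest has 5 vertices.

5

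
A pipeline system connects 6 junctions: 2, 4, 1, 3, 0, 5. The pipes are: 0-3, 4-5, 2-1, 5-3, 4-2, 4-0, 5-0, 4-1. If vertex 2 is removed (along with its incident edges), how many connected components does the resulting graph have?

With 2 gone, the remaining components are: {0, 1, 3, 4, 5}.
That is 1 component.

1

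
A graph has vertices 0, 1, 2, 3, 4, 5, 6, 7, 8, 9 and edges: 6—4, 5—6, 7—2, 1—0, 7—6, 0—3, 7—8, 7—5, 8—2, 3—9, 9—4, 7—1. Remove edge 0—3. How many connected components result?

1

0 and 3 are still connected via 0-1-7-6-4-9-3, so the component count stays at 1.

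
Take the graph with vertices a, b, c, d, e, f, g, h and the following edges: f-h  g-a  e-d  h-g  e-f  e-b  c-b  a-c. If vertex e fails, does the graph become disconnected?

Yes

Deleting e raises the number of components from 1 to 2, so e is a cut vertex.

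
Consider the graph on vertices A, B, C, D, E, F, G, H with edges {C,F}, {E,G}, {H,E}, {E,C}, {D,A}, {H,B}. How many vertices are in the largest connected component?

6

Starting from A we can reach A, D. That is one component of size 2.
Starting from B we can reach B, C, E, F, G, H. That is one component of size 6.
The largest has 6 vertices.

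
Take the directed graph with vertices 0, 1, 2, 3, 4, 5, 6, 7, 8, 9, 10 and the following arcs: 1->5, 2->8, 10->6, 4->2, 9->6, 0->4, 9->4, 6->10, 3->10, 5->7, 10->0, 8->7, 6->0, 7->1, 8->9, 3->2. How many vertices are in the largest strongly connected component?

7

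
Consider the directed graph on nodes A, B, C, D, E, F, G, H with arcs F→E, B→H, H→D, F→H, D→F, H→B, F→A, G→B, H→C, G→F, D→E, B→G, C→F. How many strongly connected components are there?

3

{B, C, D, F, G, H} are all mutually reachable — one SCC of size 6.
{A} is an SCC by itself.
{E} is an SCC by itself.
That gives 3 strongly connected components.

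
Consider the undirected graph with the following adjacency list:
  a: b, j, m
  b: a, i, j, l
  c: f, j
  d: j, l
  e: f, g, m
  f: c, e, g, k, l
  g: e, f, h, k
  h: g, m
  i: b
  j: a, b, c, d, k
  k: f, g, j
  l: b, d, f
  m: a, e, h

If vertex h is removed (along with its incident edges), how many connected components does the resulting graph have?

1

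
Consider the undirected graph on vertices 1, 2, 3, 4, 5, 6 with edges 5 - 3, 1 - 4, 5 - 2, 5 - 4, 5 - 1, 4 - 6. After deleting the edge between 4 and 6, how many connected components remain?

2

Before removal there is 1 component.
4 - 6 is a bridge — removing it separates 4's side from 6's side.
After removal: 2 components.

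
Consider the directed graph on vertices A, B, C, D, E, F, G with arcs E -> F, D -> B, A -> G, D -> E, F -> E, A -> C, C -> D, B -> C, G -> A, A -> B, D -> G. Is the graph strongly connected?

No

There is no directed path from E to G, so the graph is not strongly connected.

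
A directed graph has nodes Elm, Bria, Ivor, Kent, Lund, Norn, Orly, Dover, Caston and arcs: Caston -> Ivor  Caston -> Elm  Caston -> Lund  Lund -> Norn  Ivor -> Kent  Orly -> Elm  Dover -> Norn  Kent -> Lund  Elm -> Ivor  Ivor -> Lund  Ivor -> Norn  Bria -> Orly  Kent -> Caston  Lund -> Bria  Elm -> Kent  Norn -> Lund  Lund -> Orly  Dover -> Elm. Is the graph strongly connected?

No

There is no directed path from Kent to Dover, so the graph is not strongly connected.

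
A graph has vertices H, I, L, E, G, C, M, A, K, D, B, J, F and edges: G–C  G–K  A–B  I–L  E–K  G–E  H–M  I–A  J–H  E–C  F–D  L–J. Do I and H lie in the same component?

Yes

From I we can reach A, B, H, I, J, L, M, which includes H.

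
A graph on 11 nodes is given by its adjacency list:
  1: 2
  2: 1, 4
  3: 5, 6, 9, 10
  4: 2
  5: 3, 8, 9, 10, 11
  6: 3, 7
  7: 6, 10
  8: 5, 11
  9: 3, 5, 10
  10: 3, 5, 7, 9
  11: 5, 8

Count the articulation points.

2

Removing 2 increases the component count from 2 to 3, so 2 is a cut vertex.
Removing 5 increases the component count from 2 to 3, so 5 is a cut vertex.
By contrast removing 7 leaves 2 components; it is not a cut vertex. No other vertex is a cut vertex either.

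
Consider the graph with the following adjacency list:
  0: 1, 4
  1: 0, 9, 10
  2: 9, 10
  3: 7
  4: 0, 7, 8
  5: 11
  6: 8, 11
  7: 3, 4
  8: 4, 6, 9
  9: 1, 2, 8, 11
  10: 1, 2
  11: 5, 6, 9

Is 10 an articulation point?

No

Deleting 10 leaves 1 component (was 1) (its neighbors 1, 2 remain connected to each other), so 10 is not a cut vertex.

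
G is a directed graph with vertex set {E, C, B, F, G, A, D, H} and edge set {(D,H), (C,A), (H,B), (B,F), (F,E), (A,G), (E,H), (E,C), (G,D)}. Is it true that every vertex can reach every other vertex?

Yes

From C we can reach every vertex (A, B, C, D, E, F, G, H), and every vertex can reach C (A, B, C, D, E, F, G, H). So the whole graph is one strongly connected component.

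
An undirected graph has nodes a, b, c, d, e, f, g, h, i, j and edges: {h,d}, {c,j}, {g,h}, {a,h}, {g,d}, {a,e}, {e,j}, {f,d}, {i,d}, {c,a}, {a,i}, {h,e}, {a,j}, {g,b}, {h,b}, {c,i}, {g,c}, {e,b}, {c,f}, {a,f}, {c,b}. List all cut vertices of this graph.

Removing g, for instance, still leaves 1 component. No single vertex removal increases the component count — the graph has no articulation points.

none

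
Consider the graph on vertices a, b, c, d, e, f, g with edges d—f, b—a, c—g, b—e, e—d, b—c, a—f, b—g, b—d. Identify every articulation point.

Removing b increases the component count from 1 to 2, so b is a cut vertex.
By contrast removing a leaves 1 component; it is not a cut vertex. No other vertex is a cut vertex either.

b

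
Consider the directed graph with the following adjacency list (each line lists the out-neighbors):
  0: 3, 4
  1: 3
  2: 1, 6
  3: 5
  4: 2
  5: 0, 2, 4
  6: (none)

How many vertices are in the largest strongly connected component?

6

{0, 1, 2, 3, 4, 5} are all mutually reachable — one SCC of size 6.
{6} is an SCC by itself.
The largest has 6 vertices.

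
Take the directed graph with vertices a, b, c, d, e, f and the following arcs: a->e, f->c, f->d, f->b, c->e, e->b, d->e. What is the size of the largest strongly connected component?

1

{f} is an SCC by itself.
{e} is an SCC by itself.
{a} is an SCC by itself.
{d} is an SCC by itself.
{c} is an SCC by itself.
(and 1 more singleton SCC)
The largest has 1 vertex.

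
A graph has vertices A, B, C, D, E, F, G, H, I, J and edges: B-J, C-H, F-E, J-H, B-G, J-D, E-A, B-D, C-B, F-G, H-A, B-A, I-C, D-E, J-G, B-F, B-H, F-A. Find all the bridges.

The edges on the cycle B-F-E-D-B are not bridges since each lies on that cycle.
But removing C-I disconnects C from I — this is a bridge.

C-I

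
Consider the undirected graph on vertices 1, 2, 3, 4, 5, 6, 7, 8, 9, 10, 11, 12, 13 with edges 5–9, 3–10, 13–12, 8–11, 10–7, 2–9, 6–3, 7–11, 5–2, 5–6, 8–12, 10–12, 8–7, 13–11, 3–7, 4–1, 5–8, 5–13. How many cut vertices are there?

1

Removing 5 increases the component count from 2 to 3, so 5 is a cut vertex.
By contrast removing 11 leaves 2 components; it is not a cut vertex. No other vertex is a cut vertex either.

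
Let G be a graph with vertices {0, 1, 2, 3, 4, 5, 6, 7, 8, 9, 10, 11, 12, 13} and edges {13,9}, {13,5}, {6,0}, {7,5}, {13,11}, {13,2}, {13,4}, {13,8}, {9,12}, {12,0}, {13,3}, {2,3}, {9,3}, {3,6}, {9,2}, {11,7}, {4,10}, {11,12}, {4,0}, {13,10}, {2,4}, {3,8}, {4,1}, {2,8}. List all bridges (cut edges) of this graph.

The edges on the cycle 13-9-3-6-0-4-13 are not bridges since each lies on that cycle.
But removing 1—4 disconnects 1 from 4 — this is a bridge.

1-4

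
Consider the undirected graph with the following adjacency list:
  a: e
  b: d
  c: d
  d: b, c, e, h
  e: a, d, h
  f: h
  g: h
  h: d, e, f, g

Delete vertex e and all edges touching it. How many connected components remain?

With e gone, the remaining components are: {a}; {b, c, d, f, g, h}.
That is 2 components.

2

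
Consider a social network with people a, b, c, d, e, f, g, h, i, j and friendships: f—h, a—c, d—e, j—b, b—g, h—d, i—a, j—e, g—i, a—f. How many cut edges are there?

1

The edges on the cycle j-b-g-i-a-f-h-d-e-j are not bridges since each lies on that cycle.
But removing c—a disconnects c from a — this is a bridge.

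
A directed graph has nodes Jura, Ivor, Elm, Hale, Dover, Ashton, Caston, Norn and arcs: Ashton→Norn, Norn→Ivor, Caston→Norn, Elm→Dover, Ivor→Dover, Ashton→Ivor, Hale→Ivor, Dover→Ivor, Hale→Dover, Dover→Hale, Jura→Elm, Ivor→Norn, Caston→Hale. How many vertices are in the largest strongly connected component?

4

{Hale, Ivor, Norn, Dover} are all mutually reachable — one SCC of size 4.
{Elm} is an SCC by itself.
{Ashton} is an SCC by itself.
{Jura} is an SCC by itself.
{Caston} is an SCC by itself.
The largest has 4 vertices.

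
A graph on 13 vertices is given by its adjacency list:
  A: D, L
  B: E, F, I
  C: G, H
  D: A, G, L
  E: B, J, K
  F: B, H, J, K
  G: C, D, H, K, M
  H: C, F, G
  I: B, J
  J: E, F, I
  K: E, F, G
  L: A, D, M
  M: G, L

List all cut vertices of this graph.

Removing G increases the component count from 1 to 2, so G is a cut vertex.
By contrast removing D leaves 1 component; it is not a cut vertex. No other vertex is a cut vertex either.

G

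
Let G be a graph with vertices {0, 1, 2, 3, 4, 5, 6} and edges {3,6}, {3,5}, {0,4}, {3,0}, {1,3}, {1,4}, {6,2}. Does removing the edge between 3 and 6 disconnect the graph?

Removing 3 - 6 leaves no path between 3 and 6: the component count goes from 1 to 2. So it is a bridge.

Yes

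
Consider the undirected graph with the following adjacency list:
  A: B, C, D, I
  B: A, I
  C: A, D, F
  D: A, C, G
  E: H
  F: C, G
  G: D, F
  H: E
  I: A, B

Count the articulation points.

1

Removing A increases the component count from 2 to 3, so A is a cut vertex.
By contrast removing E leaves 2 components; it is not a cut vertex. No other vertex is a cut vertex either.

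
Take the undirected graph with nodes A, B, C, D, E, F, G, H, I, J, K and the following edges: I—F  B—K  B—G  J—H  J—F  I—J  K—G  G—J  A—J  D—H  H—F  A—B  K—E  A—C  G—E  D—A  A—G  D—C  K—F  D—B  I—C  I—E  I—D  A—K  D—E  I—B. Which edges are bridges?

none

The edges on the cycle D-A-K-E-D are not bridges since each lies on that cycle.
Every edge lies on some cycle, so there are no bridges.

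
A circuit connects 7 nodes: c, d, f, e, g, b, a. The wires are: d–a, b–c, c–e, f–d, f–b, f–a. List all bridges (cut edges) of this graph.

b-c, b-f, c-e

The edges on the cycle f-d-a-f are not bridges since each lies on that cycle.
But removing b–c disconnects b from c; removing c–e disconnects c from e; removing f–b disconnects f from b — these are bridges.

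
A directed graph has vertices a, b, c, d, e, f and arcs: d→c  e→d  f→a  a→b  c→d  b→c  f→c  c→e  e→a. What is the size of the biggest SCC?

5

{a, b, c, d, e} are all mutually reachable — one SCC of size 5.
{f} is an SCC by itself.
The largest has 5 vertices.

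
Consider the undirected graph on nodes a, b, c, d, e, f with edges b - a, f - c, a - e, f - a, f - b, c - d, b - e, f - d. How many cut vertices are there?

1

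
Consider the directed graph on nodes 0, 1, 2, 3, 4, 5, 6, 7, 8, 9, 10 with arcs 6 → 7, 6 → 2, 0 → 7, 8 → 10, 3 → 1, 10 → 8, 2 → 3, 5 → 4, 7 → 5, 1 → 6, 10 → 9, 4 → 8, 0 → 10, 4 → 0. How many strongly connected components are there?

4

{1, 2, 3, 6} are all mutually reachable — one SCC of size 4.
{0, 4, 5, 7} are all mutually reachable — one SCC of size 4.
{8, 10} are all mutually reachable — one SCC of size 2.
{9} is an SCC by itself.
That gives 4 strongly connected components.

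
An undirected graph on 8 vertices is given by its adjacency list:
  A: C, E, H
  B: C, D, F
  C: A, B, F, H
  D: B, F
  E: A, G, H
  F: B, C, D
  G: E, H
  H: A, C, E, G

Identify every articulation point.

C

Removing C increases the component count from 1 to 2, so C is a cut vertex.
By contrast removing G leaves 1 component; it is not a cut vertex. No other vertex is a cut vertex either.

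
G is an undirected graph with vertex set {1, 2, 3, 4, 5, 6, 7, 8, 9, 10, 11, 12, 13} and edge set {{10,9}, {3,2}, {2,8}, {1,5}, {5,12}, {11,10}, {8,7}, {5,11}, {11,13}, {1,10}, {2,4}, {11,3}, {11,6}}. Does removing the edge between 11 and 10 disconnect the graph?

No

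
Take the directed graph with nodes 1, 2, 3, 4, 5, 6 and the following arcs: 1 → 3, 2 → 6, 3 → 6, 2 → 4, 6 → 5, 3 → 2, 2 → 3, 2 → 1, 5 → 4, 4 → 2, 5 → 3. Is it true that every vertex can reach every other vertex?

From 5 we can reach every vertex (1, 2, 3, 4, 5, 6), and every vertex can reach 5 (1, 2, 3, 4, 5, 6). So the whole graph is one strongly connected component.

Yes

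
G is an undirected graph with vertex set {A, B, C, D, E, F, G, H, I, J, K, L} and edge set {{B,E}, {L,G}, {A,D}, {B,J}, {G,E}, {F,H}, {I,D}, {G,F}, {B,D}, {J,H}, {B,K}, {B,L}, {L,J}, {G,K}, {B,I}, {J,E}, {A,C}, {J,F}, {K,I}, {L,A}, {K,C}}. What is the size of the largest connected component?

12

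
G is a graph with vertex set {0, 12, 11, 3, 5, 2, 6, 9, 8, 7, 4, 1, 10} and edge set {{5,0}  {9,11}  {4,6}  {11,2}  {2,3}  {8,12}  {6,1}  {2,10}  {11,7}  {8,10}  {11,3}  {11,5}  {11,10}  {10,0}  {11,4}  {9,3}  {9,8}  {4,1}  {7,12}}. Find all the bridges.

The edges on the cycle 11-2-10-11 are not bridges since each lies on that cycle.
But removing 4 - 11 disconnects 4 from 11 — this is a bridge.

11-4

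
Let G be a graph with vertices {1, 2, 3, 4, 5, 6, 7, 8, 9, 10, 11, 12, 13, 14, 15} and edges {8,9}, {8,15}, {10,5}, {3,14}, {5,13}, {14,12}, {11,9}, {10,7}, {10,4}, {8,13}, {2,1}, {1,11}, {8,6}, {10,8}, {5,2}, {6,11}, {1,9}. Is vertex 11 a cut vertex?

Deleting 11 leaves 2 components (was 2), so 11 is not a cut vertex.

No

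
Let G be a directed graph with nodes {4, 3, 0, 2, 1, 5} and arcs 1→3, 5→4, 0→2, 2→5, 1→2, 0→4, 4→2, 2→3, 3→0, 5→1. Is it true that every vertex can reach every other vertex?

Yes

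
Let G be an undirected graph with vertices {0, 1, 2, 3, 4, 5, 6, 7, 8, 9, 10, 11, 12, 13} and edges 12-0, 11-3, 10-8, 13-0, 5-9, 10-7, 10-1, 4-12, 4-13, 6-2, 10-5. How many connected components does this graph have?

4

Starting from 3 we can reach 3, 11. That is one component of size 2.
Starting from 2 we can reach 2, 6. That is one component of size 2.
Starting from 0 we can reach 0, 4, 12, 13. That is one component of size 4.
Starting from 1 we can reach 1, 5, 7, 8, 9, 10. That is one component of size 6.
Total: 4 components.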